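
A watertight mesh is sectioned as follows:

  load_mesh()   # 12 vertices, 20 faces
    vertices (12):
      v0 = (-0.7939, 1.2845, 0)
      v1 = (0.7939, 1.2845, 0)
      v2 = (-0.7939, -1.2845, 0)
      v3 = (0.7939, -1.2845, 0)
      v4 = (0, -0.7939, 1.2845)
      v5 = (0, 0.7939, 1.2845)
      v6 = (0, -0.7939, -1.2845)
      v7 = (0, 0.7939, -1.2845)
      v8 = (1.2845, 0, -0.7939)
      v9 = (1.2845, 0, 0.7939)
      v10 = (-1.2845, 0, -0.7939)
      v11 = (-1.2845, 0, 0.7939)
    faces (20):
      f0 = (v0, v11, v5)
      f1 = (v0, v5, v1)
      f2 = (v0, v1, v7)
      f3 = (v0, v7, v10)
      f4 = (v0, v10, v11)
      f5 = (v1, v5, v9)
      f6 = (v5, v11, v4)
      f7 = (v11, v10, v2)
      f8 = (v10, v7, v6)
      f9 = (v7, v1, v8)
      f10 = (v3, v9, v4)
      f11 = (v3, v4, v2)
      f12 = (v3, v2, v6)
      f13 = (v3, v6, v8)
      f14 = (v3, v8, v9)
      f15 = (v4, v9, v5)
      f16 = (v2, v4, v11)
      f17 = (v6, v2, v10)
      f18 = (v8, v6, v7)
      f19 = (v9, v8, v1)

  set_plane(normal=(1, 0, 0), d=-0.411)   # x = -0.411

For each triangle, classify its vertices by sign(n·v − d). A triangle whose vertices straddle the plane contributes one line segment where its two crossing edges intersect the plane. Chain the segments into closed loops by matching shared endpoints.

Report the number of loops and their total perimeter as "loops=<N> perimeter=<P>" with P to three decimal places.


loops=1 perimeter=7.686

Straddling triangles (10 of 20):
  (v0,v11,v5) [--+] → (-0.411, 0.539877, 1.12752)–(-0.411, 1.04788, 0.619518)  len=0.7184
  (v0,v5,v1) [-++] → (-0.411, 1.04788, 0.619518)–(-0.411, 1.2845, 0)  len=0.6632
  (v0,v1,v7) [-++] → (-0.411, 1.2845, 0)–(-0.411, 1.04788, -0.619518)  len=0.6632
  (v0,v7,v10) [-+-] → (-0.411, 1.04788, -0.619518)–(-0.411, 0.539877, -1.12752)  len=0.7184
  (v5,v11,v4) [+-+] → (-0.411, 0.539877, 1.12752)–(-0.411, -0.539877, 1.12752)  len=1.0798
  (v10,v7,v6) [-++] → (-0.411, 0.539877, -1.12752)–(-0.411, -0.539877, -1.12752)  len=1.0798
  (v3,v4,v2) [++-] → (-0.411, -1.04788, 0.619518)–(-0.411, -1.2845, 0)  len=0.6632
  (v3,v2,v6) [+-+] → (-0.411, -1.2845, 0)–(-0.411, -1.04788, -0.619518)  len=0.6632
  (v2,v4,v11) [-+-] → (-0.411, -1.04788, 0.619518)–(-0.411, -0.539877, 1.12752)  len=0.7184
  (v6,v2,v10) [+--] → (-0.411, -1.04788, -0.619518)–(-0.411, -0.539877, -1.12752)  len=0.7184

Chained into 1 loop(s):
  loop 1: 10 segments, perimeter = 7.6859
Total perimeter = 7.686


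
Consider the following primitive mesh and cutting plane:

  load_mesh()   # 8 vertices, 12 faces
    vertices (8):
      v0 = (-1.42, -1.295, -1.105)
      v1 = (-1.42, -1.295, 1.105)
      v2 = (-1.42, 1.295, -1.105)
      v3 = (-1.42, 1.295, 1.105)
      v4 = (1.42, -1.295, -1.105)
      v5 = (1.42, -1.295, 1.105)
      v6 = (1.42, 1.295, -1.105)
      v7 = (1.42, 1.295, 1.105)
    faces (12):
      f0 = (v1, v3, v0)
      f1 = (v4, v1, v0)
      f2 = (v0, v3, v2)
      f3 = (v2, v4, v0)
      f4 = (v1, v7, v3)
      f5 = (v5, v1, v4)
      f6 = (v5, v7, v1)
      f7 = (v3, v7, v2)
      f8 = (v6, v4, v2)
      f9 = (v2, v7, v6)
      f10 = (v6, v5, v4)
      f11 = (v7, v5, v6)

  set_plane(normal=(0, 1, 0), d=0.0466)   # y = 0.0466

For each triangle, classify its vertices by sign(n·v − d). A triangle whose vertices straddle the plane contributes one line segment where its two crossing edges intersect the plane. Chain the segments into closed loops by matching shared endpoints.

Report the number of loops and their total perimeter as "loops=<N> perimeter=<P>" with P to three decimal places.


loops=1 perimeter=10.100

Straddling triangles (8 of 12):
  (v1,v3,v0) [-+-] → (-1.42, 0.0466, 1.105)–(-1.42, 0.0466, 0.0397629)  len=1.0652
  (v0,v3,v2) [-++] → (-1.42, 0.0466, 0.0397629)–(-1.42, 0.0466, -1.105)  len=1.1448
  (v2,v4,v0) [+--] → (-0.0510981, 0.0466, -1.105)–(-1.42, 0.0466, -1.105)  len=1.3689
  (v1,v7,v3) [-++] → (0.0510981, 0.0466, 1.105)–(-1.42, 0.0466, 1.105)  len=1.4711
  (v5,v7,v1) [-+-] → (1.42, 0.0466, 1.105)–(0.0510981, 0.0466, 1.105)  len=1.3689
  (v6,v4,v2) [+-+] → (1.42, 0.0466, -1.105)–(-0.0510981, 0.0466, -1.105)  len=1.4711
  (v6,v5,v4) [+--] → (1.42, 0.0466, -0.0397629)–(1.42, 0.0466, -1.105)  len=1.0652
  (v7,v5,v6) [+-+] → (1.42, 0.0466, 1.105)–(1.42, 0.0466, -0.0397629)  len=1.1448

Chained into 1 loop(s):
  loop 1: 8 segments, perimeter = 10.1000
Total perimeter = 10.100


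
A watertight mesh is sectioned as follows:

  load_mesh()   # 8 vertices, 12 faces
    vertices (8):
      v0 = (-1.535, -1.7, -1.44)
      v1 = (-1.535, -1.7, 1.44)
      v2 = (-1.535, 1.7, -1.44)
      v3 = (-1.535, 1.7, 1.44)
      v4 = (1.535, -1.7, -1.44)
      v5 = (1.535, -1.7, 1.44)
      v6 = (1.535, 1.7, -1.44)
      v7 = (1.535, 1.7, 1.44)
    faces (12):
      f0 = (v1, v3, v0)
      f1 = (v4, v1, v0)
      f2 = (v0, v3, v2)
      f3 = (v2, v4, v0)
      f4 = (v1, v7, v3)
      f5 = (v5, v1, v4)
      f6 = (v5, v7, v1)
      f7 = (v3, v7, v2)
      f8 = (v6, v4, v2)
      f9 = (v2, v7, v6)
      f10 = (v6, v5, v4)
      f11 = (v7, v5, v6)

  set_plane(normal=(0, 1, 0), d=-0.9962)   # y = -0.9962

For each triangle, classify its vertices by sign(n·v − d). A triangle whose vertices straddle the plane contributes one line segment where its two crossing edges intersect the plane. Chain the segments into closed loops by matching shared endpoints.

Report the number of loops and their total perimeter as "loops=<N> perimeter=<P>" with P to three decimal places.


Straddling triangles (8 of 12):
  (v1,v3,v0) [-+-] → (-1.535, -0.9962, 1.44)–(-1.535, -0.9962, -0.84384)  len=2.2838
  (v0,v3,v2) [-++] → (-1.535, -0.9962, -0.84384)–(-1.535, -0.9962, -1.44)  len=0.5962
  (v2,v4,v0) [+--] → (0.89951, -0.9962, -1.44)–(-1.535, -0.9962, -1.44)  len=2.4345
  (v1,v7,v3) [-++] → (-0.89951, -0.9962, 1.44)–(-1.535, -0.9962, 1.44)  len=0.6355
  (v5,v7,v1) [-+-] → (1.535, -0.9962, 1.44)–(-0.89951, -0.9962, 1.44)  len=2.4345
  (v6,v4,v2) [+-+] → (1.535, -0.9962, -1.44)–(0.89951, -0.9962, -1.44)  len=0.6355
  (v6,v5,v4) [+--] → (1.535, -0.9962, 0.84384)–(1.535, -0.9962, -1.44)  len=2.2838
  (v7,v5,v6) [+-+] → (1.535, -0.9962, 1.44)–(1.535, -0.9962, 0.84384)  len=0.5962

Chained into 1 loop(s):
  loop 1: 8 segments, perimeter = 11.9000
Total perimeter = 11.900

loops=1 perimeter=11.900


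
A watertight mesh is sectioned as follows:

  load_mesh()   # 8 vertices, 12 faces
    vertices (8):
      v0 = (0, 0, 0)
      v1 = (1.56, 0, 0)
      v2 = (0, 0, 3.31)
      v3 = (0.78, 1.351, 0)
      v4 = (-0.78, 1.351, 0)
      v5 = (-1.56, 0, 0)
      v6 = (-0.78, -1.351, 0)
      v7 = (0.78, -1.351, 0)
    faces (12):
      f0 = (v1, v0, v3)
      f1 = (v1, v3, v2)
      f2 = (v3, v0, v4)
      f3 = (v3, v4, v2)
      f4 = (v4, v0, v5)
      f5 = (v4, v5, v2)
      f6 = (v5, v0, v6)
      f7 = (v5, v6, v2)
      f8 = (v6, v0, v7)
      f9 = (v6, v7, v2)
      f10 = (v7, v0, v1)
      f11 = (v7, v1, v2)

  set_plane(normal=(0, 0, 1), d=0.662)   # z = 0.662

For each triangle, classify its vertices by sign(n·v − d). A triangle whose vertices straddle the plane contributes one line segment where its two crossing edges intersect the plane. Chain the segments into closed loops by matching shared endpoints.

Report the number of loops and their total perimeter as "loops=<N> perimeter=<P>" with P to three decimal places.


loops=1 perimeter=7.488

Straddling triangles (6 of 12):
  (v1,v3,v2) [--+] → (0.624, 1.0808, 0.662)–(1.248, 0, 0.662)  len=1.2480
  (v3,v4,v2) [--+] → (-0.624, 1.0808, 0.662)–(0.624, 1.0808, 0.662)  len=1.2480
  (v4,v5,v2) [--+] → (-1.248, 0, 0.662)–(-0.624, 1.0808, 0.662)  len=1.2480
  (v5,v6,v2) [--+] → (-0.624, -1.0808, 0.662)–(-1.248, 0, 0.662)  len=1.2480
  (v6,v7,v2) [--+] → (0.624, -1.0808, 0.662)–(-0.624, -1.0808, 0.662)  len=1.2480
  (v7,v1,v2) [--+] → (1.248, 0, 0.662)–(0.624, -1.0808, 0.662)  len=1.2480

Chained into 1 loop(s):
  loop 1: 6 segments, perimeter = 7.4880
Total perimeter = 7.488


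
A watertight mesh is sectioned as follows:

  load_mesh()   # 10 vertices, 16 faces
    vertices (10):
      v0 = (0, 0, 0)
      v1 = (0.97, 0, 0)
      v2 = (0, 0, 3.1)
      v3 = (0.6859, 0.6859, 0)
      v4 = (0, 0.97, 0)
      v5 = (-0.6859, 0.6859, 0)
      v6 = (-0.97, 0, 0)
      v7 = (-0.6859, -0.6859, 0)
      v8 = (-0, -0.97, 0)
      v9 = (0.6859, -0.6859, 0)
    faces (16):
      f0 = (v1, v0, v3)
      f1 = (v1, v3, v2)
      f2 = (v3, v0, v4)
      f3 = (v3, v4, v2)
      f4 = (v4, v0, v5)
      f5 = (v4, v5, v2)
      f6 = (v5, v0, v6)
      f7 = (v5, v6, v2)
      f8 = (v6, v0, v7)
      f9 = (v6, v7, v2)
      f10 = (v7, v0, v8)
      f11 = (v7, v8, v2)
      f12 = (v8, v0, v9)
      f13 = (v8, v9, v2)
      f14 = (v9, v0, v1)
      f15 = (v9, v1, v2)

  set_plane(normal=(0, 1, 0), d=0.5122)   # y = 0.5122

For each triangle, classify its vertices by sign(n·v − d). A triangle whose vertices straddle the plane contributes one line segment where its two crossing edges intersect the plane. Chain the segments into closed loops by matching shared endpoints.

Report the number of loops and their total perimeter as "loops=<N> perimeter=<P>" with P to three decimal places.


Straddling triangles (8 of 16):
  (v1,v0,v3) [--+] → (0.5122, 0.5122, 0)–(0.757847, 0.5122, 0)  len=0.2456
  (v1,v3,v2) [-+-] → (0.757847, 0.5122, 0)–(0.5122, 0.5122, 0.785056)  len=0.8226
  (v3,v0,v4) [+-+] → (0.5122, 0.5122, 0)–(0, 0.5122, 0)  len=0.5122
  (v3,v4,v2) [++-] → (0, 0.5122, 1.46307)–(0.5122, 0.5122, 0.785056)  len=0.8497
  (v4,v0,v5) [+-+] → (0, 0.5122, 0)–(-0.5122, 0.5122, 0)  len=0.5122
  (v4,v5,v2) [++-] → (-0.5122, 0.5122, 0.785056)–(0, 0.5122, 1.46307)  len=0.8497
  (v5,v0,v6) [+--] → (-0.5122, 0.5122, 0)–(-0.757847, 0.5122, 0)  len=0.2456
  (v5,v6,v2) [+--] → (-0.757847, 0.5122, 0)–(-0.5122, 0.5122, 0.785056)  len=0.8226

Chained into 1 loop(s):
  loop 1: 8 segments, perimeter = 4.8604
Total perimeter = 4.860

loops=1 perimeter=4.860


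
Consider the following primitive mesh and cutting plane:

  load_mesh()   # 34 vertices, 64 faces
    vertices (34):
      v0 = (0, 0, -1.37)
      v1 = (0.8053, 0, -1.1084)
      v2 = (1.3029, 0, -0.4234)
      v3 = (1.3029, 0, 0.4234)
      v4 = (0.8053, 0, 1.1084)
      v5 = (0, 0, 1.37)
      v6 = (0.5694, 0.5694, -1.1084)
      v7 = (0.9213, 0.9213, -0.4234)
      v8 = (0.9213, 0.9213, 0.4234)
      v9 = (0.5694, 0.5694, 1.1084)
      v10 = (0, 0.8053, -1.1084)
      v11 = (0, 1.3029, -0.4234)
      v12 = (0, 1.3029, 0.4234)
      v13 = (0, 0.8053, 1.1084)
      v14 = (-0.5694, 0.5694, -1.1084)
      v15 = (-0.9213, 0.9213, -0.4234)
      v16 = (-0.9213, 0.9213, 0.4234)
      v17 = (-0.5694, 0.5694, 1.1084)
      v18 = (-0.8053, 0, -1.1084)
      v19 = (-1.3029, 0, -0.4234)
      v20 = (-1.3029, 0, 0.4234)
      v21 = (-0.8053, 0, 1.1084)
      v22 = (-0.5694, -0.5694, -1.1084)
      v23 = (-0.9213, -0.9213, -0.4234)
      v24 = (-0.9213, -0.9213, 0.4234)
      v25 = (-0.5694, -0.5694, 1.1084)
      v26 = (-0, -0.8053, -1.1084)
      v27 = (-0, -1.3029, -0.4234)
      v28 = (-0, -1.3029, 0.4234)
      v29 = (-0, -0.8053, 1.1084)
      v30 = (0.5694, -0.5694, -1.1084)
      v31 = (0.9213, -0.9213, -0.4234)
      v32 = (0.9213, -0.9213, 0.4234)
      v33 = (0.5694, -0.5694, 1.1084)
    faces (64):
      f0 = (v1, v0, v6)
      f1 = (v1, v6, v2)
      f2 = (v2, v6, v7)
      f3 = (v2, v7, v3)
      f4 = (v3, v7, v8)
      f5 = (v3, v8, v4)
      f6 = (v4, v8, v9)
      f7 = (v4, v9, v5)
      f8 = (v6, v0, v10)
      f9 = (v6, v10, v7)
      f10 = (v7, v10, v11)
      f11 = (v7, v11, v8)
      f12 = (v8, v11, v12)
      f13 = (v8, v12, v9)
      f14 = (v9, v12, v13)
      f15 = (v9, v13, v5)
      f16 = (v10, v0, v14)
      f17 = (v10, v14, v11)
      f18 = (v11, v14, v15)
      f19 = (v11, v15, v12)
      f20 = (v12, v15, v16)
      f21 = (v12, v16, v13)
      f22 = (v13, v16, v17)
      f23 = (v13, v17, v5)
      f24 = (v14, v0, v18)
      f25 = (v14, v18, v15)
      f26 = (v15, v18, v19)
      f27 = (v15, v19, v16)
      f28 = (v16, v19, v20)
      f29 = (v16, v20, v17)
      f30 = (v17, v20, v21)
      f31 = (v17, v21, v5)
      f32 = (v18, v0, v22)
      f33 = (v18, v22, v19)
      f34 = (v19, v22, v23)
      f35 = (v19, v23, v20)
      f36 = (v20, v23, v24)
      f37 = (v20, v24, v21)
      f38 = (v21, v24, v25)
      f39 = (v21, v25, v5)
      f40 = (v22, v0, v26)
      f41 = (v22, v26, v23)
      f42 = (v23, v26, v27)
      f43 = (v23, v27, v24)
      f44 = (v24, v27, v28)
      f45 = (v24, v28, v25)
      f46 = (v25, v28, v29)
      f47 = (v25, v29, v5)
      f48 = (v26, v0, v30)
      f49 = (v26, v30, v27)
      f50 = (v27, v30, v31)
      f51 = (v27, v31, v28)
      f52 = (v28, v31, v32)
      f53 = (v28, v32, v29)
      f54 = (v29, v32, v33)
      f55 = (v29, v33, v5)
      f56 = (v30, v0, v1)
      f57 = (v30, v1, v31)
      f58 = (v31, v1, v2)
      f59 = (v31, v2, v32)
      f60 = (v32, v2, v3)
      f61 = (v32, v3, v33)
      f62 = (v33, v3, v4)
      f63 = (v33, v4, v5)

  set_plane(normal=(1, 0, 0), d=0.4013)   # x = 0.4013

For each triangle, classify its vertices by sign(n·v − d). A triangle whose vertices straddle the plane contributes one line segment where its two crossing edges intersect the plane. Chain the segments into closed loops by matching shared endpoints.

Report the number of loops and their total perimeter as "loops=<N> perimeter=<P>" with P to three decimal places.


Straddling triangles (20 of 64):
  (v1,v0,v6) [+-+] → (0.4013, 0, -1.23964)–(0.4013, 0.4013, -1.18563)  len=0.4049
  (v4,v9,v5) [++-] → (0.4013, 0.4013, 1.18563)–(0.4013, 0, 1.23964)  len=0.4049
  (v6,v0,v10) [+--] → (0.4013, 0.4013, -1.18563)–(0.4013, 0.639043, -1.1084)  len=0.2500
  (v6,v10,v7) [+-+] → (0.4013, 0.639043, -1.1084)–(0.4013, 0.855827, -0.810028)  len=0.3688
  (v7,v10,v11) [+--] → (0.4013, 0.855827, -0.810028)–(0.4013, 1.13668, -0.4234)  len=0.4779
  (v7,v11,v8) [+-+] → (0.4013, 1.13668, -0.4234)–(0.4013, 1.13668, -0.0545507)  len=0.3688
  (v8,v11,v12) [+--] → (0.4013, 1.13668, -0.0545507)–(0.4013, 1.13668, 0.4234)  len=0.4780
  (v8,v12,v9) [+-+] → (0.4013, 1.13668, 0.4234)–(0.4013, 0.785946, 0.906172)  len=0.5967
  (v9,v12,v13) [+--] → (0.4013, 0.785946, 0.906172)–(0.4013, 0.639043, 1.1084)  len=0.2500
  (v9,v13,v5) [+--] → (0.4013, 0.639043, 1.1084)–(0.4013, 0.4013, 1.18563)  len=0.2500
  (v26,v0,v30) [--+] → (0.4013, -0.4013, -1.18563)–(0.4013, -0.639043, -1.1084)  len=0.2500
  (v26,v30,v27) [-+-] → (0.4013, -0.639043, -1.1084)–(0.4013, -0.785946, -0.906172)  len=0.2500
  (v27,v30,v31) [-++] → (0.4013, -0.785946, -0.906172)–(0.4013, -1.13668, -0.4234)  len=0.5967
  (v27,v31,v28) [-+-] → (0.4013, -1.13668, -0.4234)–(0.4013, -1.13668, 0.0545507)  len=0.4780
  (v28,v31,v32) [-++] → (0.4013, -1.13668, 0.0545507)–(0.4013, -1.13668, 0.4234)  len=0.3688
  (v28,v32,v29) [-+-] → (0.4013, -1.13668, 0.4234)–(0.4013, -0.855827, 0.810028)  len=0.4779
  (v29,v32,v33) [-++] → (0.4013, -0.855827, 0.810028)–(0.4013, -0.639043, 1.1084)  len=0.3688
  (v29,v33,v5) [-+-] → (0.4013, -0.639043, 1.1084)–(0.4013, -0.4013, 1.18563)  len=0.2500
  (v30,v0,v1) [+-+] → (0.4013, -0.4013, -1.18563)–(0.4013, 0, -1.23964)  len=0.4049
  (v33,v4,v5) [++-] → (0.4013, 0, 1.23964)–(0.4013, -0.4013, 1.18563)  len=0.4049

Chained into 1 loop(s):
  loop 1: 20 segments, perimeter = 7.6999
Total perimeter = 7.700

loops=1 perimeter=7.700


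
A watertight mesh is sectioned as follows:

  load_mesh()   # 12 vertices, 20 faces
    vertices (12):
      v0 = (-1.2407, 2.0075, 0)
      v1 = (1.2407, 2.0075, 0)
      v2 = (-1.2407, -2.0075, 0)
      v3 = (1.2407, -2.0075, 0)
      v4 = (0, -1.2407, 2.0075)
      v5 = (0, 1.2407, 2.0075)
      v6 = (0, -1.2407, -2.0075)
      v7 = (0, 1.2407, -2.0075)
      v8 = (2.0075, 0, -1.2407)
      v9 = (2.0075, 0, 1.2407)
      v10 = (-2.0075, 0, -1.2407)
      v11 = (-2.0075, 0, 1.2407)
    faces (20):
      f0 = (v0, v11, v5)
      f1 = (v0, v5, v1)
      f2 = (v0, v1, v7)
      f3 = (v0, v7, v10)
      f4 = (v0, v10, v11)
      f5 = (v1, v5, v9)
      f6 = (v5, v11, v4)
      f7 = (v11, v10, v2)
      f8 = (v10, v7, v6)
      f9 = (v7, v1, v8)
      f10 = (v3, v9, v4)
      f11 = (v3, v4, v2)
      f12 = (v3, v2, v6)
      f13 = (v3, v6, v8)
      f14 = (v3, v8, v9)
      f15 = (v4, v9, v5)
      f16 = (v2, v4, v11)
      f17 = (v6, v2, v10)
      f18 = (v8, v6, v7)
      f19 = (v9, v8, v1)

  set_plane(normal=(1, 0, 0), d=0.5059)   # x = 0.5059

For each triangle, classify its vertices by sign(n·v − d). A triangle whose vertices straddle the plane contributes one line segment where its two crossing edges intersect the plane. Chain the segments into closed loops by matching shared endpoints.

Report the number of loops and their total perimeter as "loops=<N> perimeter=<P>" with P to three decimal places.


Straddling triangles (10 of 20):
  (v0,v5,v1) [--+] → (0.5059, 1.55337, 1.18893)–(0.5059, 2.0075, 0)  len=1.2727
  (v0,v1,v7) [-+-] → (0.5059, 2.0075, 0)–(0.5059, 1.55337, -1.18893)  len=1.2727
  (v1,v5,v9) [+-+] → (0.5059, 1.55337, 1.18893)–(0.5059, 0.928037, 1.81426)  len=0.8843
  (v7,v1,v8) [-++] → (0.5059, 1.55337, -1.18893)–(0.5059, 0.928037, -1.81426)  len=0.8843
  (v3,v9,v4) [++-] → (0.5059, -0.928037, 1.81426)–(0.5059, -1.55337, 1.18893)  len=0.8843
  (v3,v4,v2) [+--] → (0.5059, -1.55337, 1.18893)–(0.5059, -2.0075, 0)  len=1.2727
  (v3,v2,v6) [+--] → (0.5059, -2.0075, 0)–(0.5059, -1.55337, -1.18893)  len=1.2727
  (v3,v6,v8) [+-+] → (0.5059, -1.55337, -1.18893)–(0.5059, -0.928037, -1.81426)  len=0.8843
  (v4,v9,v5) [-+-] → (0.5059, -0.928037, 1.81426)–(0.5059, 0.928037, 1.81426)  len=1.8561
  (v8,v6,v7) [+--] → (0.5059, -0.928037, -1.81426)–(0.5059, 0.928037, -1.81426)  len=1.8561

Chained into 1 loop(s):
  loop 1: 10 segments, perimeter = 12.3404
Total perimeter = 12.340

loops=1 perimeter=12.340


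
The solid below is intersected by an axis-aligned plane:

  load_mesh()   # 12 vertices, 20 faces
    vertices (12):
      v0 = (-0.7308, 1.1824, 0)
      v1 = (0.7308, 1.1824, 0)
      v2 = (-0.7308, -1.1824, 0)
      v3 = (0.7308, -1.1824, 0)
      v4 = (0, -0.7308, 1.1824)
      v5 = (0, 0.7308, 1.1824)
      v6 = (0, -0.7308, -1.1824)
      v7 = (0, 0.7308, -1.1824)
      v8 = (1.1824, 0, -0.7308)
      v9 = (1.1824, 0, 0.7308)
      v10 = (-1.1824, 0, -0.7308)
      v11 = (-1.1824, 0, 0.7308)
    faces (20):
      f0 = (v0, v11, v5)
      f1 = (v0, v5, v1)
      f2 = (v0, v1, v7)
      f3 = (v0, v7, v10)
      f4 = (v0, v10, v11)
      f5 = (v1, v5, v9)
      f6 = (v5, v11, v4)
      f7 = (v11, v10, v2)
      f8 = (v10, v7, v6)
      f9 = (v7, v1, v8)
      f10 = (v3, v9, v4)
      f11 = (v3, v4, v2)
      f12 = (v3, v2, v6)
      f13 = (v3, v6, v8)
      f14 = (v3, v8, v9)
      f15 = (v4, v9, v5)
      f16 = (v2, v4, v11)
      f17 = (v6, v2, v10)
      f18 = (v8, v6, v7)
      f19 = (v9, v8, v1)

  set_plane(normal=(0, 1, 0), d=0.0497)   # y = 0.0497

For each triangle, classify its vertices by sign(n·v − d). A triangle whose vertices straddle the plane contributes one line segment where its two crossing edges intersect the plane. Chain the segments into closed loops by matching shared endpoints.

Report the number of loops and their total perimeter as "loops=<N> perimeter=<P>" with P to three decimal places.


Straddling triangles (10 of 20):
  (v0,v11,v5) [+-+] → (-1.16342, 0.0497, 0.700082)–(-1.10199, 0.0497, 0.761512)  len=0.0869
  (v0,v7,v10) [++-] → (-1.10199, 0.0497, -0.761512)–(-1.16342, 0.0497, -0.700082)  len=0.0869
  (v0,v10,v11) [+--] → (-1.16342, 0.0497, -0.700082)–(-1.16342, 0.0497, 0.700082)  len=1.4002
  (v1,v5,v9) [++-] → (1.10199, 0.0497, 0.761512)–(1.16342, 0.0497, 0.700082)  len=0.0869
  (v5,v11,v4) [+--] → (-1.10199, 0.0497, 0.761512)–(0, 0.0497, 1.1824)  len=1.1796
  (v10,v7,v6) [-+-] → (-1.10199, 0.0497, -0.761512)–(0, 0.0497, -1.1824)  len=1.1796
  (v7,v1,v8) [++-] → (1.16342, 0.0497, -0.700082)–(1.10199, 0.0497, -0.761512)  len=0.0869
  (v4,v9,v5) [--+] → (1.10199, 0.0497, 0.761512)–(0, 0.0497, 1.1824)  len=1.1796
  (v8,v6,v7) [--+] → (0, 0.0497, -1.1824)–(1.10199, 0.0497, -0.761512)  len=1.1796
  (v9,v8,v1) [--+] → (1.16342, 0.0497, -0.700082)–(1.16342, 0.0497, 0.700082)  len=1.4002

Chained into 1 loop(s):
  loop 1: 10 segments, perimeter = 7.8663
Total perimeter = 7.866

loops=1 perimeter=7.866


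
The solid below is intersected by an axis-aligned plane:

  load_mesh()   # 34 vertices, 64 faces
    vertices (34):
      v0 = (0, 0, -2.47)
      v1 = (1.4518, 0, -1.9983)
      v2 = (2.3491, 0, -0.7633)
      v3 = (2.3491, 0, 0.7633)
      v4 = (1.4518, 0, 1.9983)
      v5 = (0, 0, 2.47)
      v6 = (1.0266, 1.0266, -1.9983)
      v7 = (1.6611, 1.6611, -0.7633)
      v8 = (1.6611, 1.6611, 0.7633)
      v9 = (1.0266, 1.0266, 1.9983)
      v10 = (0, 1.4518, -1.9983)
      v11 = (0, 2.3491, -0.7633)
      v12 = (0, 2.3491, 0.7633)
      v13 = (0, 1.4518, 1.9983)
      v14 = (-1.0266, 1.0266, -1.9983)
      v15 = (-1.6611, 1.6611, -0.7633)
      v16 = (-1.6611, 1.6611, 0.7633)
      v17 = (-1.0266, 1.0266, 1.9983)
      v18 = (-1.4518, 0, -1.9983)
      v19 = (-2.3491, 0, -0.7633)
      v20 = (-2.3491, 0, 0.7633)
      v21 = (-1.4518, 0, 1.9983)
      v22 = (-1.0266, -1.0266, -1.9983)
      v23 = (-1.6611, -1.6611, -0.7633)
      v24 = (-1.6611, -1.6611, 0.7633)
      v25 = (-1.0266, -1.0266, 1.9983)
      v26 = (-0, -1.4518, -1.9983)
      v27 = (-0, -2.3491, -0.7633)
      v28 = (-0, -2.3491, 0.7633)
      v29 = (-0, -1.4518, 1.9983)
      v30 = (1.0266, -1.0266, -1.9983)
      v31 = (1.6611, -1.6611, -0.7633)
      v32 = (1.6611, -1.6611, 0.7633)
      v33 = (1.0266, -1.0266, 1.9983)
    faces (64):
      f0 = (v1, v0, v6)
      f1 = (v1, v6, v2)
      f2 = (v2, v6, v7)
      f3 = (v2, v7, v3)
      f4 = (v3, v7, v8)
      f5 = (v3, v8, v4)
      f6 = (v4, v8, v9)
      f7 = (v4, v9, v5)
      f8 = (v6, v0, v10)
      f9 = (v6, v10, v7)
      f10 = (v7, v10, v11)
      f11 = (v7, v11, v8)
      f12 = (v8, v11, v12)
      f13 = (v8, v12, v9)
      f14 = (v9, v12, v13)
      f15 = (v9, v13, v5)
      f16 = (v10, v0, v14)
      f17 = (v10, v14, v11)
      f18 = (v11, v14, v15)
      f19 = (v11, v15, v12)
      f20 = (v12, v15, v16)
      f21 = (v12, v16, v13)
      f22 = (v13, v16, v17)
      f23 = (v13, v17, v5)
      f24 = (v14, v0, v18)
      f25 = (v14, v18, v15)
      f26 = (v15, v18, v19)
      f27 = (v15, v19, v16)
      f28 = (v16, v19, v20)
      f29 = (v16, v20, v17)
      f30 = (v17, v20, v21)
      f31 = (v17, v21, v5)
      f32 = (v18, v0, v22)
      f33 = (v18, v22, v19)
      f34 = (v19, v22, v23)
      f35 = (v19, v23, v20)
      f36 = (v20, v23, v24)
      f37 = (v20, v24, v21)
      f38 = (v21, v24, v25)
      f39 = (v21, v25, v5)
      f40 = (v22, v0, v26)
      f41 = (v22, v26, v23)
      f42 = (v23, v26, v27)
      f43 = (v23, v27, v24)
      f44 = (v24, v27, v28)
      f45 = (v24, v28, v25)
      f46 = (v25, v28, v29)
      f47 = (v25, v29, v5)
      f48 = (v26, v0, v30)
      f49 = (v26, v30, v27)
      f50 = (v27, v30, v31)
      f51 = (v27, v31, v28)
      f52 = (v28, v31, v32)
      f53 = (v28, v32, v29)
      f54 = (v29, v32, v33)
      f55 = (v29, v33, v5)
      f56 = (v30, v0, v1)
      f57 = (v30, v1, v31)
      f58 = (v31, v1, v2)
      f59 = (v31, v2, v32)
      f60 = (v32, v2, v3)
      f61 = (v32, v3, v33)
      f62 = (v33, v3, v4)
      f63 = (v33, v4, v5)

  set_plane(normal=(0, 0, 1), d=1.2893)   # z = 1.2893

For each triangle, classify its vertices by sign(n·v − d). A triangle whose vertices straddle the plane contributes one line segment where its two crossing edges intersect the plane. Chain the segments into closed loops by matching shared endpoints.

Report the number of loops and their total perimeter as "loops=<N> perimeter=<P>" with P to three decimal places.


loops=1 perimeter=12.044

Straddling triangles (16 of 64):
  (v3,v8,v4) [--+] → (1.57196, 0.953619, 1.2893)–(1.96693, 0, 1.2893)  len=1.0322
  (v4,v8,v9) [+-+] → (1.57196, 0.953619, 1.2893)–(1.39086, 1.39086, 1.2893)  len=0.4733
  (v8,v12,v9) [--+] → (0.43724, 1.78583, 1.2893)–(1.39086, 1.39086, 1.2893)  len=1.0322
  (v9,v12,v13) [+-+] → (0.43724, 1.78583, 1.2893)–(0, 1.96693, 1.2893)  len=0.4733
  (v12,v16,v13) [--+] → (-0.953619, 1.57196, 1.2893)–(0, 1.96693, 1.2893)  len=1.0322
  (v13,v16,v17) [+-+] → (-0.953619, 1.57196, 1.2893)–(-1.39086, 1.39086, 1.2893)  len=0.4733
  (v16,v20,v17) [--+] → (-1.78583, 0.43724, 1.2893)–(-1.39086, 1.39086, 1.2893)  len=1.0322
  (v17,v20,v21) [+-+] → (-1.78583, 0.43724, 1.2893)–(-1.96693, 0, 1.2893)  len=0.4733
  (v20,v24,v21) [--+] → (-1.57196, -0.953619, 1.2893)–(-1.96693, 0, 1.2893)  len=1.0322
  (v21,v24,v25) [+-+] → (-1.57196, -0.953619, 1.2893)–(-1.39086, -1.39086, 1.2893)  len=0.4733
  (v24,v28,v25) [--+] → (-0.43724, -1.78583, 1.2893)–(-1.39086, -1.39086, 1.2893)  len=1.0322
  (v25,v28,v29) [+-+] → (-0.43724, -1.78583, 1.2893)–(0, -1.96693, 1.2893)  len=0.4733
  (v28,v32,v29) [--+] → (0.953619, -1.57196, 1.2893)–(0, -1.96693, 1.2893)  len=1.0322
  (v29,v32,v33) [+-+] → (0.953619, -1.57196, 1.2893)–(1.39086, -1.39086, 1.2893)  len=0.4733
  (v32,v3,v33) [--+] → (1.78583, -0.43724, 1.2893)–(1.39086, -1.39086, 1.2893)  len=1.0322
  (v33,v3,v4) [+-+] → (1.78583, -0.43724, 1.2893)–(1.96693, 0, 1.2893)  len=0.4733

Chained into 1 loop(s):
  loop 1: 16 segments, perimeter = 12.0435
Total perimeter = 12.044


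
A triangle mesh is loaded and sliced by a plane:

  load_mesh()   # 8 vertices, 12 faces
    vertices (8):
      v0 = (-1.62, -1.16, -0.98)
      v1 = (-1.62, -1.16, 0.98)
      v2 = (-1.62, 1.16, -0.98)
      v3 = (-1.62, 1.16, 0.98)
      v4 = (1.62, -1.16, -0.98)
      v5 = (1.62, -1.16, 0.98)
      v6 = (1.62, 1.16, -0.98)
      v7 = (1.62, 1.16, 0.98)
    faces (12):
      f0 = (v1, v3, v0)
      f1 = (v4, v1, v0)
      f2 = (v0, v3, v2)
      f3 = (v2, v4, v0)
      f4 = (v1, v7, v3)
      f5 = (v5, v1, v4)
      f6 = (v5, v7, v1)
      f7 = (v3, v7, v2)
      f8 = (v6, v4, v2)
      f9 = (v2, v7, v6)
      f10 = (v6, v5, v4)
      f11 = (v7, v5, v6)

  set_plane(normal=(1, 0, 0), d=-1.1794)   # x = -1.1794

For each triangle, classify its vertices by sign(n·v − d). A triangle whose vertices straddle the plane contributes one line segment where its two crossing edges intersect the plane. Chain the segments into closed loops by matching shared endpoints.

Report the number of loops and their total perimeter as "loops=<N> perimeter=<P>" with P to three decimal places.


Straddling triangles (8 of 12):
  (v4,v1,v0) [+--] → (-1.1794, -1.16, 0.713464)–(-1.1794, -1.16, -0.98)  len=1.6935
  (v2,v4,v0) [-+-] → (-1.1794, 0.844509, -0.98)–(-1.1794, -1.16, -0.98)  len=2.0045
  (v1,v7,v3) [-+-] → (-1.1794, -0.844509, 0.98)–(-1.1794, 1.16, 0.98)  len=2.0045
  (v5,v1,v4) [+-+] → (-1.1794, -1.16, 0.98)–(-1.1794, -1.16, 0.713464)  len=0.2665
  (v5,v7,v1) [++-] → (-1.1794, -0.844509, 0.98)–(-1.1794, -1.16, 0.98)  len=0.3155
  (v3,v7,v2) [-+-] → (-1.1794, 1.16, 0.98)–(-1.1794, 1.16, -0.713464)  len=1.6935
  (v6,v4,v2) [++-] → (-1.1794, 0.844509, -0.98)–(-1.1794, 1.16, -0.98)  len=0.3155
  (v2,v7,v6) [-++] → (-1.1794, 1.16, -0.713464)–(-1.1794, 1.16, -0.98)  len=0.2665

Chained into 1 loop(s):
  loop 1: 8 segments, perimeter = 8.5600
Total perimeter = 8.560

loops=1 perimeter=8.560


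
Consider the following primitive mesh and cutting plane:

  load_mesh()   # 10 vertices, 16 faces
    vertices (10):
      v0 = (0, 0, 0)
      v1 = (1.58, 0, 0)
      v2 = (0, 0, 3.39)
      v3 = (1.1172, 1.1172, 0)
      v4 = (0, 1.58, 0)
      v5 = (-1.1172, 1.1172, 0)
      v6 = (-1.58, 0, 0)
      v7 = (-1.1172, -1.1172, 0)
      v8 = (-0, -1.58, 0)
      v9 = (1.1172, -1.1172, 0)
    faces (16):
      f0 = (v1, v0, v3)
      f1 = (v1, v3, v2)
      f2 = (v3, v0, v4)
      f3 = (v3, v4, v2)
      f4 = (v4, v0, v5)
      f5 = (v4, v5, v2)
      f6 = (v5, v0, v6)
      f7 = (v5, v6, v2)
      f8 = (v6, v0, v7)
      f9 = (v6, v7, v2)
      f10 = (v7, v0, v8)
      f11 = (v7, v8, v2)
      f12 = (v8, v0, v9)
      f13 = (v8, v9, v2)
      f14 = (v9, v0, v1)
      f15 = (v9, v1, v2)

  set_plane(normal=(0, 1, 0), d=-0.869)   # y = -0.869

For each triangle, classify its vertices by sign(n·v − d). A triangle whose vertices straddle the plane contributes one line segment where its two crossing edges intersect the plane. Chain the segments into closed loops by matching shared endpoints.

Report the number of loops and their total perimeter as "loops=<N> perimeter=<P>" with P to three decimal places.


Straddling triangles (8 of 16):
  (v6,v0,v7) [++-] → (-0.869, -0.869, 0)–(-1.22002, -0.869, 0)  len=0.3510
  (v6,v7,v2) [+-+] → (-1.22002, -0.869, 0)–(-0.869, -0.869, 0.753131)  len=0.8309
  (v7,v0,v8) [-+-] → (-0.869, -0.869, 0)–(0, -0.869, 0)  len=0.8690
  (v7,v8,v2) [--+] → (0, -0.869, 1.5255)–(-0.869, -0.869, 0.753131)  len=1.1626
  (v8,v0,v9) [-+-] → (0, -0.869, 0)–(0.869, -0.869, 0)  len=0.8690
  (v8,v9,v2) [--+] → (0.869, -0.869, 0.753131)–(0, -0.869, 1.5255)  len=1.1626
  (v9,v0,v1) [-++] → (0.869, -0.869, 0)–(1.22002, -0.869, 0)  len=0.3510
  (v9,v1,v2) [-++] → (1.22002, -0.869, 0)–(0.869, -0.869, 0.753131)  len=0.8309

Chained into 1 loop(s):
  loop 1: 8 segments, perimeter = 6.4271
Total perimeter = 6.427

loops=1 perimeter=6.427


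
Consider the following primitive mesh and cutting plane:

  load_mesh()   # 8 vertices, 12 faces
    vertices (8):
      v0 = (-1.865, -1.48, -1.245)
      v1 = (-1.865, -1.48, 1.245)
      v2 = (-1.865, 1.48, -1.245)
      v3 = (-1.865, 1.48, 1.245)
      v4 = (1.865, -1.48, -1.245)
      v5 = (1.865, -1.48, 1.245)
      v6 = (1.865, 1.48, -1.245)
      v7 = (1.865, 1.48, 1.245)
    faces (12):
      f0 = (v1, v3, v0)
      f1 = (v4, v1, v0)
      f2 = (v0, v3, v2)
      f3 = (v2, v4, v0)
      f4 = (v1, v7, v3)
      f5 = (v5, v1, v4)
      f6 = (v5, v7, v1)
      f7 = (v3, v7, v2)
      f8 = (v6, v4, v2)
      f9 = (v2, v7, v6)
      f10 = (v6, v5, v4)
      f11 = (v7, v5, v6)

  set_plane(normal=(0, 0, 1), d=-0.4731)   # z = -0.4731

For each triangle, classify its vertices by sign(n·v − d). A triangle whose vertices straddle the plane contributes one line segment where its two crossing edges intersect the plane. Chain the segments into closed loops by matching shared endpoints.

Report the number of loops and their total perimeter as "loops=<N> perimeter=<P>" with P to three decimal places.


Straddling triangles (8 of 12):
  (v1,v3,v0) [++-] → (-1.865, -0.5624, -0.4731)–(-1.865, -1.48, -0.4731)  len=0.9176
  (v4,v1,v0) [-+-] → (0.7087, -1.48, -0.4731)–(-1.865, -1.48, -0.4731)  len=2.5737
  (v0,v3,v2) [-+-] → (-1.865, -0.5624, -0.4731)–(-1.865, 1.48, -0.4731)  len=2.0424
  (v5,v1,v4) [++-] → (0.7087, -1.48, -0.4731)–(1.865, -1.48, -0.4731)  len=1.1563
  (v3,v7,v2) [++-] → (-0.7087, 1.48, -0.4731)–(-1.865, 1.48, -0.4731)  len=1.1563
  (v2,v7,v6) [-+-] → (-0.7087, 1.48, -0.4731)–(1.865, 1.48, -0.4731)  len=2.5737
  (v6,v5,v4) [-+-] → (1.865, 0.5624, -0.4731)–(1.865, -1.48, -0.4731)  len=2.0424
  (v7,v5,v6) [++-] → (1.865, 0.5624, -0.4731)–(1.865, 1.48, -0.4731)  len=0.9176

Chained into 1 loop(s):
  loop 1: 8 segments, perimeter = 13.3800
Total perimeter = 13.380

loops=1 perimeter=13.380


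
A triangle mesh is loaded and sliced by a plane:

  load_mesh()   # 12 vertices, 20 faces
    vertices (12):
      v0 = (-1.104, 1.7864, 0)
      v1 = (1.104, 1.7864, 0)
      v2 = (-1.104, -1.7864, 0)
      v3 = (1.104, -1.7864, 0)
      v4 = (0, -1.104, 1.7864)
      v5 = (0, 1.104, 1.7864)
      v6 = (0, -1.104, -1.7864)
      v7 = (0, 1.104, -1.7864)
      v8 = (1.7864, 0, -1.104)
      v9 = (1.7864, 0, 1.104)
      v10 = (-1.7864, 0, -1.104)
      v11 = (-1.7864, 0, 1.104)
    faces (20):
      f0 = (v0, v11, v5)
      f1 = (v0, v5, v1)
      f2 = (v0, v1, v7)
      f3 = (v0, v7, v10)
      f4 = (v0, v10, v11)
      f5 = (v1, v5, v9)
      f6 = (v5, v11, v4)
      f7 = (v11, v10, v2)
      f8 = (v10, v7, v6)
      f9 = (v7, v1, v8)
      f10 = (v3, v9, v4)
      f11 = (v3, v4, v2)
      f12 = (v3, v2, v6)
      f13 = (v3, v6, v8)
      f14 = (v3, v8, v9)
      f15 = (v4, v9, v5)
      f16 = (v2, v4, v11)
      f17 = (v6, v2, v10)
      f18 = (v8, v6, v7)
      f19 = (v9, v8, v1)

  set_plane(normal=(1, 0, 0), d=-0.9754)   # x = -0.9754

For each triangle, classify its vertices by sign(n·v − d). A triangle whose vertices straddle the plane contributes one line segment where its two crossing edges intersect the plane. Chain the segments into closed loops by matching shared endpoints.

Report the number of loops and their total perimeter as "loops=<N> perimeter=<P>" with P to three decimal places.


Straddling triangles (10 of 20):
  (v0,v11,v5) [--+] → (-0.9754, 0.5012, 1.4138)–(-0.9754, 1.70691, 0.20809)  len=1.7051
  (v0,v5,v1) [-++] → (-0.9754, 1.70691, 0.20809)–(-0.9754, 1.7864, 0)  len=0.2228
  (v0,v1,v7) [-++] → (-0.9754, 1.7864, 0)–(-0.9754, 1.70691, -0.20809)  len=0.2228
  (v0,v7,v10) [-+-] → (-0.9754, 1.70691, -0.20809)–(-0.9754, 0.5012, -1.4138)  len=1.7051
  (v5,v11,v4) [+-+] → (-0.9754, 0.5012, 1.4138)–(-0.9754, -0.5012, 1.4138)  len=1.0024
  (v10,v7,v6) [-++] → (-0.9754, 0.5012, -1.4138)–(-0.9754, -0.5012, -1.4138)  len=1.0024
  (v3,v4,v2) [++-] → (-0.9754, -1.70691, 0.20809)–(-0.9754, -1.7864, 0)  len=0.2228
  (v3,v2,v6) [+-+] → (-0.9754, -1.7864, 0)–(-0.9754, -1.70691, -0.20809)  len=0.2228
  (v2,v4,v11) [-+-] → (-0.9754, -1.70691, 0.20809)–(-0.9754, -0.5012, 1.4138)  len=1.7051
  (v6,v2,v10) [+--] → (-0.9754, -1.70691, -0.20809)–(-0.9754, -0.5012, -1.4138)  len=1.7051

Chained into 1 loop(s):
  loop 1: 10 segments, perimeter = 9.7163
Total perimeter = 9.716

loops=1 perimeter=9.716


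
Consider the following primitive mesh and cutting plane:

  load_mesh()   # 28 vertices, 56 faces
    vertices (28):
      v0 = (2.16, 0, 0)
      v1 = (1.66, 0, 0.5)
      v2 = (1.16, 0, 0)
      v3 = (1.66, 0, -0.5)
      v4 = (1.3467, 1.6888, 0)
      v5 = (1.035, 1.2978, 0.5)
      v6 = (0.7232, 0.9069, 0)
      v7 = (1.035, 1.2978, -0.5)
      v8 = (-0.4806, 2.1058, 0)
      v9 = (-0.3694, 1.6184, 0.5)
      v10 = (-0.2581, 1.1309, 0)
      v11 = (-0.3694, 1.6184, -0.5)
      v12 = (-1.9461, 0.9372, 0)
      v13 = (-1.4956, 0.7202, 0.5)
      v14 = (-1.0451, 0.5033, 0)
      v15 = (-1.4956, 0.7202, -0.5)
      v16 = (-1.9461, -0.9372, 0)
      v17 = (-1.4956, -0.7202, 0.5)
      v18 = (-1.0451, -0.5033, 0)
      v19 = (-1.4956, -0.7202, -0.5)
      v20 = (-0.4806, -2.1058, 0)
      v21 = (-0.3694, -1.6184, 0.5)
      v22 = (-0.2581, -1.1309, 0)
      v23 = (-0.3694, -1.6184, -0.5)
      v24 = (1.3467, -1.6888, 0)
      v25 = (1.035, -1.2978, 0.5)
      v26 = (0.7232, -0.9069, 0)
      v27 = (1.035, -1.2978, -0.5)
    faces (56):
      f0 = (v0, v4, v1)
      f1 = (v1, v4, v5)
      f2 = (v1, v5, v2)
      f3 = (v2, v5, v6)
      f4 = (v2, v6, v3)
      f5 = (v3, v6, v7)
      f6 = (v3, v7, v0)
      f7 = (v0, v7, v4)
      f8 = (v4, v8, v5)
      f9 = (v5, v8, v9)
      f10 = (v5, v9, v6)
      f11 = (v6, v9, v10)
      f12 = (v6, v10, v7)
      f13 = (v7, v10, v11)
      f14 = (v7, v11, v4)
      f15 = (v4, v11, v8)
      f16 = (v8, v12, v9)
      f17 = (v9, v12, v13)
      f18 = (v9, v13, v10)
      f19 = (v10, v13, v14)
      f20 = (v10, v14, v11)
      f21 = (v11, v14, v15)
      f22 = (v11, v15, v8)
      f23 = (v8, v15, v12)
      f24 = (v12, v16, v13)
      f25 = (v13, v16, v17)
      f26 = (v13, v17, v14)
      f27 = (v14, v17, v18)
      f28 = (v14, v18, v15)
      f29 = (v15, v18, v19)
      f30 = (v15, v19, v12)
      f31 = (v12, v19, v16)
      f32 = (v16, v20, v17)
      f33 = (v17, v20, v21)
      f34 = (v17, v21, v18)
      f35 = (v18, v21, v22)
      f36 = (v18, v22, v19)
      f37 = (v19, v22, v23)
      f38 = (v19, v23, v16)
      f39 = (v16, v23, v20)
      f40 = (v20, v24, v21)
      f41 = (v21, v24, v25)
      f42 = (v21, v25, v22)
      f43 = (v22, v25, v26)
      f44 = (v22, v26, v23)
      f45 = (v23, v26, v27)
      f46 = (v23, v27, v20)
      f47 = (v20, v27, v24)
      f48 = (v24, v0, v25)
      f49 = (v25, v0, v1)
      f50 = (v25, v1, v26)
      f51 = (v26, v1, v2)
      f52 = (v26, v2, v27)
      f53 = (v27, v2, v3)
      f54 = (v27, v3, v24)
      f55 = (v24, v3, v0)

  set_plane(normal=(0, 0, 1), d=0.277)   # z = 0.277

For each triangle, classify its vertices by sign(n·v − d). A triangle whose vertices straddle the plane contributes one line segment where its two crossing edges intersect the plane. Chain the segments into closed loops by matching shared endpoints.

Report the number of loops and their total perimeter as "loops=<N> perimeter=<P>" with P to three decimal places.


Straddling triangles (28 of 56):
  (v0,v4,v1) [--+] → (1.52027, 0.753205, 0.277)–(1.883, 0, 0.277)  len=0.8360
  (v1,v4,v5) [+-+] → (1.52027, 0.753205, 0.277)–(1.17402, 1.47219, 0.277)  len=0.7980
  (v1,v5,v2) [++-] → (1.09075, 0.718981, 0.277)–(1.437, 0, 0.277)  len=0.7980
  (v2,v5,v6) [-+-] → (1.09075, 0.718981, 0.277)–(0.895937, 1.12346, 0.277)  len=0.4489
  (v4,v8,v5) [--+] → (0.359042, 1.65817, 0.277)–(1.17402, 1.47219, 0.277)  len=0.8359
  (v5,v8,v9) [+-+] → (0.359042, 1.65817, 0.277)–(-0.418995, 1.83578, 0.277)  len=0.7981
  (v5,v9,v6) [++-] → (0.1179, 1.30107, 0.277)–(0.895937, 1.12346, 0.277)  len=0.7981
  (v6,v9,v10) [-+-] → (0.1179, 1.30107, 0.277)–(-0.31976, 1.40098, 0.277)  len=0.4489
  (v8,v12,v9) [--+] → (-1.07261, 1.31458, 0.277)–(-0.418995, 1.83578, 0.277)  len=0.8360
  (v9,v12,v13) [+-+] → (-1.07261, 1.31458, 0.277)–(-1.69652, 0.816982, 0.277)  len=0.7980
  (v9,v13,v10) [++-] → (-0.943675, 0.903372, 0.277)–(-0.31976, 1.40098, 0.277)  len=0.7980
  (v10,v13,v14) [-+-] → (-0.943675, 0.903372, 0.277)–(-1.29468, 0.623463, 0.277)  len=0.4489
  (v12,v16,v13) [--+] → (-1.69652, -0.0190004, 0.277)–(-1.69652, 0.816982, 0.277)  len=0.8360
  (v13,v16,v17) [+-+] → (-1.69652, -0.0190004, 0.277)–(-1.69652, -0.816982, 0.277)  len=0.7980
  (v13,v17,v14) [++-] → (-1.29468, -0.174519, 0.277)–(-1.29468, 0.623463, 0.277)  len=0.7980
  (v14,v17,v18) [-+-] → (-1.29468, -0.174519, 0.277)–(-1.29468, -0.623463, 0.277)  len=0.4489
  (v16,v20,v17) [--+] → (-1.04291, -1.33818, 0.277)–(-1.69652, -0.816982, 0.277)  len=0.8360
  (v17,v20,v21) [+-+] → (-1.04291, -1.33818, 0.277)–(-0.418995, -1.83578, 0.277)  len=0.7980
  (v17,v21,v18) [++-] → (-0.670762, -1.12107, 0.277)–(-1.29468, -0.623463, 0.277)  len=0.7980
  (v18,v21,v22) [-+-] → (-0.670762, -1.12107, 0.277)–(-0.31976, -1.40098, 0.277)  len=0.4489
  (v20,v24,v21) [--+] → (0.395981, -1.6498, 0.277)–(-0.418995, -1.83578, 0.277)  len=0.8359
  (v21,v24,v25) [+-+] → (0.395981, -1.6498, 0.277)–(1.17402, -1.47219, 0.277)  len=0.7981
  (v21,v25,v22) [++-] → (0.458277, -1.22336, 0.277)–(-0.31976, -1.40098, 0.277)  len=0.7981
  (v22,v25,v26) [-+-] → (0.458277, -1.22336, 0.277)–(0.895937, -1.12346, 0.277)  len=0.4489
  (v24,v0,v25) [--+] → (1.53675, -0.718981, 0.277)–(1.17402, -1.47219, 0.277)  len=0.8360
  (v25,v0,v1) [+-+] → (1.53675, -0.718981, 0.277)–(1.883, 0, 0.277)  len=0.7980
  (v25,v1,v26) [++-] → (1.24219, -0.404477, 0.277)–(0.895937, -1.12346, 0.277)  len=0.7980
  (v26,v1,v2) [-+-] → (1.24219, -0.404477, 0.277)–(1.437, 0, 0.277)  len=0.4489

Chained into 2 loop(s):
  loop 1: 14 segments, perimeter = 11.4380
  loop 2: 14 segments, perimeter = 8.7288
Total perimeter = 20.167

loops=2 perimeter=20.167


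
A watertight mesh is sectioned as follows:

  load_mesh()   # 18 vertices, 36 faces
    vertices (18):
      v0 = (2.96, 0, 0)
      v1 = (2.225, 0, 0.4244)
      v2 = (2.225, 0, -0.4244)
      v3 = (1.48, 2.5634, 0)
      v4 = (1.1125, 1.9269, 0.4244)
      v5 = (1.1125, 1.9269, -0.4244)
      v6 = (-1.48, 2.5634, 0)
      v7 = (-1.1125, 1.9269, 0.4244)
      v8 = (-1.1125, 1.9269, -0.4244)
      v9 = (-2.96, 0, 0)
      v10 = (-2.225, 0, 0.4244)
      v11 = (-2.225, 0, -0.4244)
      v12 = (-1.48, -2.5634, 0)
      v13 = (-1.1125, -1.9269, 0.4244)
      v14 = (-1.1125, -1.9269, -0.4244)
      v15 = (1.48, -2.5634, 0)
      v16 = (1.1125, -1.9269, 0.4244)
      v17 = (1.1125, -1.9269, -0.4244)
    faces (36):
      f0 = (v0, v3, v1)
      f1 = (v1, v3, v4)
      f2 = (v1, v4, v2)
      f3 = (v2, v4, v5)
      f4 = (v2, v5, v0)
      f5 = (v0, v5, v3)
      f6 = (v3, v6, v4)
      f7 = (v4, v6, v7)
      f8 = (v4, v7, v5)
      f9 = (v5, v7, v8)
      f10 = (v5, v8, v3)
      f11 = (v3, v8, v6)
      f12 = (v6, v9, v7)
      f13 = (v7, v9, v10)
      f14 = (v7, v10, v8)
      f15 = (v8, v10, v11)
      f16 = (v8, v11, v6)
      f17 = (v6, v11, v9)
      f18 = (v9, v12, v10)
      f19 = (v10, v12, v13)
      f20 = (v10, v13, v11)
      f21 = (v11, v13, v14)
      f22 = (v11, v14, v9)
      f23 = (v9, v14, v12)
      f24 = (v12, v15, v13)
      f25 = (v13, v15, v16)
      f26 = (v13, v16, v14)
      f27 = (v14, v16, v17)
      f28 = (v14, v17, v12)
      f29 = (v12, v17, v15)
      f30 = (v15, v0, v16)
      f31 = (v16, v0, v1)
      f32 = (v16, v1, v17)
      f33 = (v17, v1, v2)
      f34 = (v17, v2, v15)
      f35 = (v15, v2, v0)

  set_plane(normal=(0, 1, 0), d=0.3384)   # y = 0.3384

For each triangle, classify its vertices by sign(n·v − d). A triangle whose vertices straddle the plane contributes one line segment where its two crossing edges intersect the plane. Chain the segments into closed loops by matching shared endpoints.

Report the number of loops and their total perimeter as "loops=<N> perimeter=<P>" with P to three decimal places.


loops=2 perimeter=5.093

Straddling triangles (12 of 36):
  (v0,v3,v1) [-+-] → (2.76462, 0.3384, 0)–(2.12665, 0.3384, 0.368374)  len=0.7367
  (v1,v3,v4) [-++] → (2.12665, 0.3384, 0.368374)–(2.02962, 0.3384, 0.4244)  len=0.1120
  (v1,v4,v2) [-+-] → (2.02962, 0.3384, 0.4244)–(2.02962, 0.3384, -0.275335)  len=0.6997
  (v2,v4,v5) [-++] → (2.02962, 0.3384, -0.275335)–(2.02962, 0.3384, -0.4244)  len=0.1491
  (v2,v5,v0) [-+-] → (2.02962, 0.3384, -0.4244)–(2.63554, 0.3384, -0.0745326)  len=0.6997
  (v0,v5,v3) [-++] → (2.63554, 0.3384, -0.0745326)–(2.76462, 0.3384, 0)  len=0.1491
  (v6,v9,v7) [+-+] → (-2.76462, 0.3384, 0)–(-2.63554, 0.3384, 0.0745326)  len=0.1491
  (v7,v9,v10) [+--] → (-2.63554, 0.3384, 0.0745326)–(-2.02962, 0.3384, 0.4244)  len=0.6997
  (v7,v10,v8) [+-+] → (-2.02962, 0.3384, 0.4244)–(-2.02962, 0.3384, 0.275335)  len=0.1491
  (v8,v10,v11) [+--] → (-2.02962, 0.3384, 0.275335)–(-2.02962, 0.3384, -0.4244)  len=0.6997
  (v8,v11,v6) [+-+] → (-2.02962, 0.3384, -0.4244)–(-2.12665, 0.3384, -0.368374)  len=0.1120
  (v6,v11,v9) [+--] → (-2.12665, 0.3384, -0.368374)–(-2.76462, 0.3384, 0)  len=0.7367

Chained into 2 loop(s):
  loop 1: 6 segments, perimeter = 2.5463
  loop 2: 6 segments, perimeter = 2.5463
Total perimeter = 5.093
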